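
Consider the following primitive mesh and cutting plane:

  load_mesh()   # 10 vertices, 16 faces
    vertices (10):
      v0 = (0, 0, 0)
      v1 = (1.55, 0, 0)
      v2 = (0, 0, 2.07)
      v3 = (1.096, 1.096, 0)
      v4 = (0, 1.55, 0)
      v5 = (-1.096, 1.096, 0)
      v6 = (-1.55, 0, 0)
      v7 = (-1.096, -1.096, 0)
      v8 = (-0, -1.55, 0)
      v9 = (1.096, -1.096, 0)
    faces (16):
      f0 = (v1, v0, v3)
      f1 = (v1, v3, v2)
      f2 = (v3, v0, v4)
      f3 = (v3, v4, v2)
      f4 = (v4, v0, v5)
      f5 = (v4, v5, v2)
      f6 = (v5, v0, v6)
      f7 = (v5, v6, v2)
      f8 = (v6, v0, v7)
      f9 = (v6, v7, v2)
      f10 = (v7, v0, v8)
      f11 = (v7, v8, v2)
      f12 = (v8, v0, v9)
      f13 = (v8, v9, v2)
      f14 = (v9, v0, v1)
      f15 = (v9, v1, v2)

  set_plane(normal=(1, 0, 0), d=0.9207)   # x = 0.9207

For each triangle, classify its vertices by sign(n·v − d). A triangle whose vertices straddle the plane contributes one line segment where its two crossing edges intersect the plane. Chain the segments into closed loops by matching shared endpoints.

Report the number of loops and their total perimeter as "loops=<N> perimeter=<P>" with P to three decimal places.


Straddling triangles (8 of 16):
  (v1,v0,v3) [+-+] → (0.9207, 0, 0)–(0.9207, 0.9207, 0)  len=0.9207
  (v1,v3,v2) [++-] → (0.9207, 0.9207, 0.331087)–(0.9207, 0, 0.84042)  len=1.0522
  (v3,v0,v4) [+--] → (0.9207, 0.9207, 0)–(0.9207, 1.16862, 0)  len=0.2479
  (v3,v4,v2) [+--] → (0.9207, 1.16862, 0)–(0.9207, 0.9207, 0.331087)  len=0.4136
  (v8,v0,v9) [--+] → (0.9207, -0.9207, 0)–(0.9207, -1.16862, 0)  len=0.2479
  (v8,v9,v2) [-+-] → (0.9207, -1.16862, 0)–(0.9207, -0.9207, 0.331087)  len=0.4136
  (v9,v0,v1) [+-+] → (0.9207, -0.9207, 0)–(0.9207, 0, 0)  len=0.9207
  (v9,v1,v2) [++-] → (0.9207, 0, 0.84042)–(0.9207, -0.9207, 0.331087)  len=1.0522

Chained into 1 loop(s):
  loop 1: 8 segments, perimeter = 5.2689
Total perimeter = 5.269

loops=1 perimeter=5.269


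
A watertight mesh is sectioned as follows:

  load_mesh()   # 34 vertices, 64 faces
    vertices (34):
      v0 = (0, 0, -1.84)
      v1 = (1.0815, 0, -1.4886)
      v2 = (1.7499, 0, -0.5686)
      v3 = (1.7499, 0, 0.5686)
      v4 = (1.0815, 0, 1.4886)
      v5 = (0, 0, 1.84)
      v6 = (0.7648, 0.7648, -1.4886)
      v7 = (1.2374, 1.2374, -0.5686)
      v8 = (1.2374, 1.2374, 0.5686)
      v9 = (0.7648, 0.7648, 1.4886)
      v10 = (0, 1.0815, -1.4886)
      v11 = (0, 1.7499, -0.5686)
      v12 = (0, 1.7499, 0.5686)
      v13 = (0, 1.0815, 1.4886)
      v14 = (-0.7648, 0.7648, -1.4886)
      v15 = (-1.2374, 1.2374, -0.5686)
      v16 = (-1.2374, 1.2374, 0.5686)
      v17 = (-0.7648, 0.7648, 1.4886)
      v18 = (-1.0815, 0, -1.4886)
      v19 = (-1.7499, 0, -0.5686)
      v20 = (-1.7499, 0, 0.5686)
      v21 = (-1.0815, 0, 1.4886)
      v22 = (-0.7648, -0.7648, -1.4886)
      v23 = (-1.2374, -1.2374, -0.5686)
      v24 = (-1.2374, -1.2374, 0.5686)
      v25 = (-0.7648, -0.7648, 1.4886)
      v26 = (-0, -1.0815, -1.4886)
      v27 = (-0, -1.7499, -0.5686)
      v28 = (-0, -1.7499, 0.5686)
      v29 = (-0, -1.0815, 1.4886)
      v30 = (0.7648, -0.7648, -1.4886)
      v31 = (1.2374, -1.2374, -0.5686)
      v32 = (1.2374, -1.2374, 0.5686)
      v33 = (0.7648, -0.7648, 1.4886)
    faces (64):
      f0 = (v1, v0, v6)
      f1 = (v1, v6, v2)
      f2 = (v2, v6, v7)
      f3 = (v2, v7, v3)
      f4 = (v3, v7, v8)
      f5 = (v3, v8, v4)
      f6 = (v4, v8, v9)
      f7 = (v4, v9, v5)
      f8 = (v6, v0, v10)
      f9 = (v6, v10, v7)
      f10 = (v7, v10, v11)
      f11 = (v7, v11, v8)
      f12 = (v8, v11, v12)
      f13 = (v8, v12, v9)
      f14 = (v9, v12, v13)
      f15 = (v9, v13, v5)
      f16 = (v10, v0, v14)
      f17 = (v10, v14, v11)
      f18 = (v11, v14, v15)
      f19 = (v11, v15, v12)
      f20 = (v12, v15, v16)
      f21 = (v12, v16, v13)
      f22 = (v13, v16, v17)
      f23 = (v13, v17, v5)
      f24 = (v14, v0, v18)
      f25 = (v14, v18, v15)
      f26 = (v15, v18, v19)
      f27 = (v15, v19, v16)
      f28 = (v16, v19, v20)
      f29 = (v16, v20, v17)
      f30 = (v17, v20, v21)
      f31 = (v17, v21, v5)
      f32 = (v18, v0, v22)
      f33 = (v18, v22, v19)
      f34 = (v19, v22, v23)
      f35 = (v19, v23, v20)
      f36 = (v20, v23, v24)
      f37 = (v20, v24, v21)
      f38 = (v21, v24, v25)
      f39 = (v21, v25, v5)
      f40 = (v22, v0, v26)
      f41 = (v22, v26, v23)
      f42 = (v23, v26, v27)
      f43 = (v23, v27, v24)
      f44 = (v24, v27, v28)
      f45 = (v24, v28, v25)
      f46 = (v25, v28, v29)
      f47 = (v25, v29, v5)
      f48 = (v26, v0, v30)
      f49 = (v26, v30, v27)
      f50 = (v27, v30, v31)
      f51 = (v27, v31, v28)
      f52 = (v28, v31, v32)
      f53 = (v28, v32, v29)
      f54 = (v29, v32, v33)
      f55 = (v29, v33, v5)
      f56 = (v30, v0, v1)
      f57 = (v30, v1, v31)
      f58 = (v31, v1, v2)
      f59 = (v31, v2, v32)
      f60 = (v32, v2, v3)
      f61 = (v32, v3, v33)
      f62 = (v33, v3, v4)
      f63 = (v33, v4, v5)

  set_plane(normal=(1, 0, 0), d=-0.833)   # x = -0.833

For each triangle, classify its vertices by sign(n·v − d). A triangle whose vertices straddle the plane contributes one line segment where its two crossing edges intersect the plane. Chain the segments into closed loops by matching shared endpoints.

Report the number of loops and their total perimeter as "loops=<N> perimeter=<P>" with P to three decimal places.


Straddling triangles (20 of 64):
  (v11,v14,v15) [++-] → (-0.833, 0.833, -1.35584)–(-0.833, 1.40489, -0.5686)  len=0.9730
  (v11,v15,v12) [+-+] → (-0.833, 1.40489, -0.5686)–(-0.833, 1.40489, -0.196947)  len=0.3717
  (v12,v15,v16) [+--] → (-0.833, 1.40489, -0.196947)–(-0.833, 1.40489, 0.5686)  len=0.7655
  (v12,v16,v13) [+-+] → (-0.833, 1.40489, 0.5686)–(-0.833, 1.18645, 0.869269)  len=0.3716
  (v13,v16,v17) [+-+] → (-0.833, 1.18645, 0.869269)–(-0.833, 0.833, 1.35584)  len=0.6014
  (v14,v0,v18) [++-] → (-0.833, 0, -1.56934)–(-0.833, 0.600104, -1.4886)  len=0.6055
  (v14,v18,v15) [+--] → (-0.833, 0.600104, -1.4886)–(-0.833, 0.833, -1.35584)  len=0.2681
  (v16,v20,v17) [--+] → (-0.833, 0.711852, 1.42491)–(-0.833, 0.833, 1.35584)  len=0.1395
  (v17,v20,v21) [+--] → (-0.833, 0.711852, 1.42491)–(-0.833, 0.600104, 1.4886)  len=0.1286
  (v17,v21,v5) [+-+] → (-0.833, 0.600104, 1.4886)–(-0.833, 0, 1.56934)  len=0.6055
  (v18,v0,v22) [-++] → (-0.833, 0, -1.56934)–(-0.833, -0.600104, -1.4886)  len=0.6055
  (v18,v22,v19) [-+-] → (-0.833, -0.600104, -1.4886)–(-0.833, -0.711852, -1.42491)  len=0.1286
  (v19,v22,v23) [-+-] → (-0.833, -0.711852, -1.42491)–(-0.833, -0.833, -1.35584)  len=0.1395
  (v21,v24,v25) [--+] → (-0.833, -0.833, 1.35584)–(-0.833, -0.600104, 1.4886)  len=0.2681
  (v21,v25,v5) [-++] → (-0.833, -0.600104, 1.4886)–(-0.833, 0, 1.56934)  len=0.6055
  (v22,v26,v23) [++-] → (-0.833, -1.18645, -0.869269)–(-0.833, -0.833, -1.35584)  len=0.6014
  (v23,v26,v27) [-++] → (-0.833, -1.18645, -0.869269)–(-0.833, -1.40489, -0.5686)  len=0.3716
  (v23,v27,v24) [-+-] → (-0.833, -1.40489, -0.5686)–(-0.833, -1.40489, 0.196947)  len=0.7655
  (v24,v27,v28) [-++] → (-0.833, -1.40489, 0.196947)–(-0.833, -1.40489, 0.5686)  len=0.3717
  (v24,v28,v25) [-++] → (-0.833, -1.40489, 0.5686)–(-0.833, -0.833, 1.35584)  len=0.9730

Chained into 1 loop(s):
  loop 1: 20 segments, perimeter = 9.6609
Total perimeter = 9.661

loops=1 perimeter=9.661


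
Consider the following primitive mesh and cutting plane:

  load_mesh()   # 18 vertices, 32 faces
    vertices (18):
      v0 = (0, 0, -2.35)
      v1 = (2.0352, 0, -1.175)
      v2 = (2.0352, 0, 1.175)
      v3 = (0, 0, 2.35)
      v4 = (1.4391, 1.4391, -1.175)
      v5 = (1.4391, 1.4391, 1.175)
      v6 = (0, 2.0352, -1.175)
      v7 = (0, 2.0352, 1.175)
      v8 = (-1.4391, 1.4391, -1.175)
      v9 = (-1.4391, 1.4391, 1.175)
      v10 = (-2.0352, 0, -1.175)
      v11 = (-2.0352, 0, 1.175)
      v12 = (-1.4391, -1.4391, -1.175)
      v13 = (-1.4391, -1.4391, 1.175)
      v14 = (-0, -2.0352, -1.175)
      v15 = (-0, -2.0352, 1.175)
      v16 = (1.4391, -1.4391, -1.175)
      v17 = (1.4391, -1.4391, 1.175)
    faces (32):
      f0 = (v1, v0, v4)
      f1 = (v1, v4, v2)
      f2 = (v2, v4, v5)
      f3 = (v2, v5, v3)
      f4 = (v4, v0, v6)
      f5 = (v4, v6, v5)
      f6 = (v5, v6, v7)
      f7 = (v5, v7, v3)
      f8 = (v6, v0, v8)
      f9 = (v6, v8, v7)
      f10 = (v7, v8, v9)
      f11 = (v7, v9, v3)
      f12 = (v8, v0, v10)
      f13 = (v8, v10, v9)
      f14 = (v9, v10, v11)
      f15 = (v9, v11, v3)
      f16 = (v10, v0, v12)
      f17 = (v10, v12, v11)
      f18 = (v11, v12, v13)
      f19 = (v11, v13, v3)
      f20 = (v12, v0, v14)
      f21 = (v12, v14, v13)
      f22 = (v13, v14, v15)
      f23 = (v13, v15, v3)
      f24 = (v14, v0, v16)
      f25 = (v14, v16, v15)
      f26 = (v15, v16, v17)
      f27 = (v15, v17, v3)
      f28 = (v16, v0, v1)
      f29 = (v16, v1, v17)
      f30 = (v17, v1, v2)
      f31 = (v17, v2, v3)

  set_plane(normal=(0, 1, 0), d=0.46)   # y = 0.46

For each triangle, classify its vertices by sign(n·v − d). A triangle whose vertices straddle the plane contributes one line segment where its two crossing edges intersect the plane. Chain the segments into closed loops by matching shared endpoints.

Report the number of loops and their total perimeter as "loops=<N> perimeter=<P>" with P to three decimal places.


loops=1 perimeter=12.987

Straddling triangles (12 of 32):
  (v1,v0,v4) [--+] → (0.46, 0.46, -1.97442)–(1.84466, 0.46, -1.175)  len=1.5989
  (v1,v4,v2) [-+-] → (1.84466, 0.46, -1.175)–(1.84466, 0.46, 0.423836)  len=1.5988
  (v2,v4,v5) [-++] → (1.84466, 0.46, 0.423836)–(1.84466, 0.46, 1.175)  len=0.7512
  (v2,v5,v3) [-+-] → (1.84466, 0.46, 1.175)–(0.46, 0.46, 1.97442)  len=1.5989
  (v4,v0,v6) [+-+] → (0.46, 0.46, -1.97442)–(0, 0.46, -2.08442)  len=0.4730
  (v5,v7,v3) [++-] → (0, 0.46, 2.08442)–(0.46, 0.46, 1.97442)  len=0.4730
  (v6,v0,v8) [+-+] → (0, 0.46, -2.08442)–(-0.46, 0.46, -1.97442)  len=0.4730
  (v7,v9,v3) [++-] → (-0.46, 0.46, 1.97442)–(0, 0.46, 2.08442)  len=0.4730
  (v8,v0,v10) [+--] → (-0.46, 0.46, -1.97442)–(-1.84466, 0.46, -1.175)  len=1.5989
  (v8,v10,v9) [+-+] → (-1.84466, 0.46, -1.175)–(-1.84466, 0.46, -0.423836)  len=0.7512
  (v9,v10,v11) [+--] → (-1.84466, 0.46, -0.423836)–(-1.84466, 0.46, 1.175)  len=1.5988
  (v9,v11,v3) [+--] → (-1.84466, 0.46, 1.175)–(-0.46, 0.46, 1.97442)  len=1.5989

Chained into 1 loop(s):
  loop 1: 12 segments, perimeter = 12.9873
Total perimeter = 12.987


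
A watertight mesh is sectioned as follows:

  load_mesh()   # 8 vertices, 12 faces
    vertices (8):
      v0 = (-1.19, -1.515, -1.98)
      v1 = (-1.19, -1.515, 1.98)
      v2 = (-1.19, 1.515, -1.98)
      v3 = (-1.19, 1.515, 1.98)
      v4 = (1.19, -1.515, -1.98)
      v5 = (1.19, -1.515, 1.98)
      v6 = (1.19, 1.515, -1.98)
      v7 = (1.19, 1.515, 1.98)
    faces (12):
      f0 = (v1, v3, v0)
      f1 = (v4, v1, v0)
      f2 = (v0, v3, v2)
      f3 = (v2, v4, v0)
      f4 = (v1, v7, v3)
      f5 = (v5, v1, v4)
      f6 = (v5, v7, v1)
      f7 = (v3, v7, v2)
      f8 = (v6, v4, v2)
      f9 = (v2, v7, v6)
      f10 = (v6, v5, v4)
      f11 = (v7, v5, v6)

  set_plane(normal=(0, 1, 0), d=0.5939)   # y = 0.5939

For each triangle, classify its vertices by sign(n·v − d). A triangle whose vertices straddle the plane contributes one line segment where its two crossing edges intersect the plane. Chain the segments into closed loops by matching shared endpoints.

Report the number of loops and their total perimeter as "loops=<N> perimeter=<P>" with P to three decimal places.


loops=1 perimeter=12.680

Straddling triangles (8 of 12):
  (v1,v3,v0) [-+-] → (-1.19, 0.5939, 1.98)–(-1.19, 0.5939, 0.776186)  len=1.2038
  (v0,v3,v2) [-++] → (-1.19, 0.5939, 0.776186)–(-1.19, 0.5939, -1.98)  len=2.7562
  (v2,v4,v0) [+--] → (-0.466496, 0.5939, -1.98)–(-1.19, 0.5939, -1.98)  len=0.7235
  (v1,v7,v3) [-++] → (0.466496, 0.5939, 1.98)–(-1.19, 0.5939, 1.98)  len=1.6565
  (v5,v7,v1) [-+-] → (1.19, 0.5939, 1.98)–(0.466496, 0.5939, 1.98)  len=0.7235
  (v6,v4,v2) [+-+] → (1.19, 0.5939, -1.98)–(-0.466496, 0.5939, -1.98)  len=1.6565
  (v6,v5,v4) [+--] → (1.19, 0.5939, -0.776186)–(1.19, 0.5939, -1.98)  len=1.2038
  (v7,v5,v6) [+-+] → (1.19, 0.5939, 1.98)–(1.19, 0.5939, -0.776186)  len=2.7562

Chained into 1 loop(s):
  loop 1: 8 segments, perimeter = 12.6800
Total perimeter = 12.680


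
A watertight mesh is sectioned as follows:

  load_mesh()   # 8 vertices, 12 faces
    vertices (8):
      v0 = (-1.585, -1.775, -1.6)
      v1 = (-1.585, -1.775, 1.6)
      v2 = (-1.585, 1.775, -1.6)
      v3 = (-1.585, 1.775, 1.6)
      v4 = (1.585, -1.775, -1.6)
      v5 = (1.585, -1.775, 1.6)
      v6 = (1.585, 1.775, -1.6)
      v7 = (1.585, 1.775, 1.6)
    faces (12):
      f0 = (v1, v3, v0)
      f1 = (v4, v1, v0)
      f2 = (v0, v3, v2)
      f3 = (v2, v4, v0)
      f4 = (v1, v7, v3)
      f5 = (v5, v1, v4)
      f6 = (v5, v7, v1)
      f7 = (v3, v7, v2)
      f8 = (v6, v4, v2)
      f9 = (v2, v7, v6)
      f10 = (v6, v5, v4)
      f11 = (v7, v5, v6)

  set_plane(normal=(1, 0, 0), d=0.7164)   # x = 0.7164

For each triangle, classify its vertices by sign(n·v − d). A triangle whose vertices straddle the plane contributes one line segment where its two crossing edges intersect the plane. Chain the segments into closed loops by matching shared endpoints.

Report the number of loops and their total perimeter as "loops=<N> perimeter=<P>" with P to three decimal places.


Straddling triangles (8 of 12):
  (v4,v1,v0) [+--] → (0.7164, -1.775, -0.72318)–(0.7164, -1.775, -1.6)  len=0.8768
  (v2,v4,v0) [-+-] → (0.7164, -0.802278, -1.6)–(0.7164, -1.775, -1.6)  len=0.9727
  (v1,v7,v3) [-+-] → (0.7164, 0.802278, 1.6)–(0.7164, 1.775, 1.6)  len=0.9727
  (v5,v1,v4) [+-+] → (0.7164, -1.775, 1.6)–(0.7164, -1.775, -0.72318)  len=2.3232
  (v5,v7,v1) [++-] → (0.7164, 0.802278, 1.6)–(0.7164, -1.775, 1.6)  len=2.5773
  (v3,v7,v2) [-+-] → (0.7164, 1.775, 1.6)–(0.7164, 1.775, 0.72318)  len=0.8768
  (v6,v4,v2) [++-] → (0.7164, -0.802278, -1.6)–(0.7164, 1.775, -1.6)  len=2.5773
  (v2,v7,v6) [-++] → (0.7164, 1.775, 0.72318)–(0.7164, 1.775, -1.6)  len=2.3232

Chained into 1 loop(s):
  loop 1: 8 segments, perimeter = 13.5000
Total perimeter = 13.500

loops=1 perimeter=13.500


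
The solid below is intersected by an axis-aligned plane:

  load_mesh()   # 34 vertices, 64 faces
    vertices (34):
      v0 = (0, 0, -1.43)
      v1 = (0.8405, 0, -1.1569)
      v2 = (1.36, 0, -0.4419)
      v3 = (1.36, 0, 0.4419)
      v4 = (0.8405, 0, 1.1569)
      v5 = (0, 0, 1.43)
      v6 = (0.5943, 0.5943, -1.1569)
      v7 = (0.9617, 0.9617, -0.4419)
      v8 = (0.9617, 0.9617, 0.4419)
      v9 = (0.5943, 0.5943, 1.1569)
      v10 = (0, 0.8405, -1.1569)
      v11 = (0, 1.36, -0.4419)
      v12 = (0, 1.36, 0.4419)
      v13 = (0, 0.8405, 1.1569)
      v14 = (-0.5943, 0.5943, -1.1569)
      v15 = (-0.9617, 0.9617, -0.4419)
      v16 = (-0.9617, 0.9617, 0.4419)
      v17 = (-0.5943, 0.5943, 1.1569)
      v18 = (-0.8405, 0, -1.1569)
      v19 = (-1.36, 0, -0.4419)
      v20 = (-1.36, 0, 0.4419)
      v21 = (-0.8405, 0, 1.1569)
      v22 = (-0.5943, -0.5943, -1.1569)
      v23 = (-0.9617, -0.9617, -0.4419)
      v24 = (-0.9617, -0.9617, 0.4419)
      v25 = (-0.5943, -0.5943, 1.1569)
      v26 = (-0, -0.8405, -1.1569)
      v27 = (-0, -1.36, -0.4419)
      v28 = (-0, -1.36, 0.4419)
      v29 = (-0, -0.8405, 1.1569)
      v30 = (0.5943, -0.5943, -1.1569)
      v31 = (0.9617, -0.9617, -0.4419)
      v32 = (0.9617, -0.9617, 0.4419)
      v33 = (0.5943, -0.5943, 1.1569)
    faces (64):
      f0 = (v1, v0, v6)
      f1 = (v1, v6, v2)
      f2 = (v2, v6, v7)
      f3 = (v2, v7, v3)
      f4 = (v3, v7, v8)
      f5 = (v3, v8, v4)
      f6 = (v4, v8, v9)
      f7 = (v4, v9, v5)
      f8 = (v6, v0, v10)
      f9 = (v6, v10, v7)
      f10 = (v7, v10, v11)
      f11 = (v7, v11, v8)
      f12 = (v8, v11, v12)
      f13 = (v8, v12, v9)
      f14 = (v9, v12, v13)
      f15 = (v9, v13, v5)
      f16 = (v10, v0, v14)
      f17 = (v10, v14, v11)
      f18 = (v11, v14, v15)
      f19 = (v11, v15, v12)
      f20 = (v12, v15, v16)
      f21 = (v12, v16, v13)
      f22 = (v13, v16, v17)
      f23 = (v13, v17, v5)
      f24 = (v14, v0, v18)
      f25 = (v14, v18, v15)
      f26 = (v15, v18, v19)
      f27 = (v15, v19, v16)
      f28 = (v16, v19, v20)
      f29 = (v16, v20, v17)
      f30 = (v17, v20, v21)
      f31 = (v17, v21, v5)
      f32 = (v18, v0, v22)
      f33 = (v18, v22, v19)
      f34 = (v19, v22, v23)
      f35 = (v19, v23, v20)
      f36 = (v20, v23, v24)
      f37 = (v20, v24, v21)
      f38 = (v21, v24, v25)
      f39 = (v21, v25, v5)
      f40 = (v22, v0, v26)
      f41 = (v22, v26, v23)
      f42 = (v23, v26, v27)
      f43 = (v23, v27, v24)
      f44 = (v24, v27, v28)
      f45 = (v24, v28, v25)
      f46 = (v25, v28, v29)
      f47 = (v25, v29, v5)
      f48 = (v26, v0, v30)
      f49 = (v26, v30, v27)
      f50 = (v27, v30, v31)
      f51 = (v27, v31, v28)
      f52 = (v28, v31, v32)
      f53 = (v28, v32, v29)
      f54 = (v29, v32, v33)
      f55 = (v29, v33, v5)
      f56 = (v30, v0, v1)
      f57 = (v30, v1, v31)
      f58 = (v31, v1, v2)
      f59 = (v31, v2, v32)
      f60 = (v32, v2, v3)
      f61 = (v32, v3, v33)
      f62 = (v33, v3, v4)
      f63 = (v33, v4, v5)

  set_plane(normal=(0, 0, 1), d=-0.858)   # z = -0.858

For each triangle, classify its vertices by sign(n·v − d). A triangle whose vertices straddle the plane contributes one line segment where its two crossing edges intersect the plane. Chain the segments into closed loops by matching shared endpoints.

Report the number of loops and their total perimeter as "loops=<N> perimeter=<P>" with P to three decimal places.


loops=1 perimeter=6.476

Straddling triangles (16 of 64):
  (v1,v6,v2) [--+] → (0.914395, 0.345858, -0.858)–(1.05767, 0, -0.858)  len=0.3744
  (v2,v6,v7) [+-+] → (0.914395, 0.345858, -0.858)–(0.747889, 0.747889, -0.858)  len=0.4351
  (v6,v10,v7) [--+] → (0.402031, 0.891167, -0.858)–(0.747889, 0.747889, -0.858)  len=0.3744
  (v7,v10,v11) [+-+] → (0.402031, 0.891167, -0.858)–(0, 1.05767, -0.858)  len=0.4351
  (v10,v14,v11) [--+] → (-0.345858, 0.914395, -0.858)–(0, 1.05767, -0.858)  len=0.3744
  (v11,v14,v15) [+-+] → (-0.345858, 0.914395, -0.858)–(-0.747889, 0.747889, -0.858)  len=0.4351
  (v14,v18,v15) [--+] → (-0.891167, 0.402031, -0.858)–(-0.747889, 0.747889, -0.858)  len=0.3744
  (v15,v18,v19) [+-+] → (-0.891167, 0.402031, -0.858)–(-1.05767, 0, -0.858)  len=0.4351
  (v18,v22,v19) [--+] → (-0.914395, -0.345858, -0.858)–(-1.05767, 0, -0.858)  len=0.3744
  (v19,v22,v23) [+-+] → (-0.914395, -0.345858, -0.858)–(-0.747889, -0.747889, -0.858)  len=0.4351
  (v22,v26,v23) [--+] → (-0.402031, -0.891167, -0.858)–(-0.747889, -0.747889, -0.858)  len=0.3744
  (v23,v26,v27) [+-+] → (-0.402031, -0.891167, -0.858)–(0, -1.05767, -0.858)  len=0.4351
  (v26,v30,v27) [--+] → (0.345858, -0.914395, -0.858)–(0, -1.05767, -0.858)  len=0.3744
  (v27,v30,v31) [+-+] → (0.345858, -0.914395, -0.858)–(0.747889, -0.747889, -0.858)  len=0.4351
  (v30,v1,v31) [--+] → (0.891167, -0.402031, -0.858)–(0.747889, -0.747889, -0.858)  len=0.3744
  (v31,v1,v2) [+-+] → (0.891167, -0.402031, -0.858)–(1.05767, 0, -0.858)  len=0.4351

Chained into 1 loop(s):
  loop 1: 16 segments, perimeter = 6.4761
Total perimeter = 6.476


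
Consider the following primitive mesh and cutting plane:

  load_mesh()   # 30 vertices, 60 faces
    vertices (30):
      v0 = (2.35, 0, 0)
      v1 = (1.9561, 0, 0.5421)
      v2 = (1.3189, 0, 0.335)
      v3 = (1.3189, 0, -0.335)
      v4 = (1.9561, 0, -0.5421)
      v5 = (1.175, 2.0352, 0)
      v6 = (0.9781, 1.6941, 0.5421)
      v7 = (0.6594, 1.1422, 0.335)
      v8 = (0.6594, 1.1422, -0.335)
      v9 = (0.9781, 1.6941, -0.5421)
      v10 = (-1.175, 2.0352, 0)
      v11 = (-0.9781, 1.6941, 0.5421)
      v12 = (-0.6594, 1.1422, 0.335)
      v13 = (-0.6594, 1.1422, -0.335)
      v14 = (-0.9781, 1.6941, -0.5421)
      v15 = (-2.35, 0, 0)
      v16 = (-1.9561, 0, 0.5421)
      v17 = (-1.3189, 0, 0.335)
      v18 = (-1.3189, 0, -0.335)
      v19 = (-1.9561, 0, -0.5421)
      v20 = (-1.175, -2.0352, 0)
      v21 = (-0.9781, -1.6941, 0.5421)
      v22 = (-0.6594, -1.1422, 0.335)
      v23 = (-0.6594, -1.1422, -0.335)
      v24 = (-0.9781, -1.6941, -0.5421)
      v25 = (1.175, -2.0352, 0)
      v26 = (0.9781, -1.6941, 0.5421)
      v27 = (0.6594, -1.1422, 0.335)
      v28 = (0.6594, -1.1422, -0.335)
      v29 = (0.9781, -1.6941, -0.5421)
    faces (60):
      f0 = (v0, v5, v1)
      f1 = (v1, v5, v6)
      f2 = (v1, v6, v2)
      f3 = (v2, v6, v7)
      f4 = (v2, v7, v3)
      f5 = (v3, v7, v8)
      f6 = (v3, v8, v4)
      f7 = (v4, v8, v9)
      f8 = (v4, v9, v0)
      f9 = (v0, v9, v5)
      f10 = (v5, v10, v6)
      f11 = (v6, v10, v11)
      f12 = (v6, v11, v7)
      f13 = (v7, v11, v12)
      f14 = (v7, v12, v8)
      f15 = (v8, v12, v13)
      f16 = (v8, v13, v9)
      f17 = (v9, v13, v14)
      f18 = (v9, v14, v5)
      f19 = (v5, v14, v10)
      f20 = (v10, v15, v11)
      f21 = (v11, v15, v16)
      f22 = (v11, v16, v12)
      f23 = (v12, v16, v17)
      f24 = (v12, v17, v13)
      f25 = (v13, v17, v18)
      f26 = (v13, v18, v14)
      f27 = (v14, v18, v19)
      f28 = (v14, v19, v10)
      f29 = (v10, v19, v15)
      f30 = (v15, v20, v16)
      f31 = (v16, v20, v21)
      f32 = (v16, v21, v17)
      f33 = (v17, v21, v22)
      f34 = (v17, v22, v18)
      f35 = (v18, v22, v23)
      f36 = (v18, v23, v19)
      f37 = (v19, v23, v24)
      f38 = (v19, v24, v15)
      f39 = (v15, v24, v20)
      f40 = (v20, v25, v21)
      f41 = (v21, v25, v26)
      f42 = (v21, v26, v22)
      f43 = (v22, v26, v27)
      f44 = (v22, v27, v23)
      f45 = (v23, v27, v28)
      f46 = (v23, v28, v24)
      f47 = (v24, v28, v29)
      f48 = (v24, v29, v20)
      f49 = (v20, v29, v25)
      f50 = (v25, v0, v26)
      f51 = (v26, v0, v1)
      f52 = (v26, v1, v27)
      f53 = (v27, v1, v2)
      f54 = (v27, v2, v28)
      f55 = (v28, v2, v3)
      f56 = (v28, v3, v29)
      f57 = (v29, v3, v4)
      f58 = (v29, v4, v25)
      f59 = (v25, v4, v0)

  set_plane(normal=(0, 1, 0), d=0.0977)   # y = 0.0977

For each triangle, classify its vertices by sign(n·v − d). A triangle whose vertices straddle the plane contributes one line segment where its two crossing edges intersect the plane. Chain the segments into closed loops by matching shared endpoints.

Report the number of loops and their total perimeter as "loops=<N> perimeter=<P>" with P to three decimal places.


loops=2 perimeter=6.700

Straddling triangles (20 of 60):
  (v0,v5,v1) [-+-] → (2.29359, 0.0977, 0)–(1.9186, 0.0977, 0.516076)  len=0.6379
  (v1,v5,v6) [-++] → (1.9186, 0.0977, 0.516076)–(1.8997, 0.0977, 0.5421)  len=0.0322
  (v1,v6,v2) [-+-] → (1.8997, 0.0977, 0.5421)–(1.29925, 0.0977, 0.346944)  len=0.6314
  (v2,v6,v7) [-++] → (1.29925, 0.0977, 0.346944)–(1.26249, 0.0977, 0.335)  len=0.0386
  (v2,v7,v3) [-+-] → (1.26249, 0.0977, 0.335)–(1.26249, 0.0977, -0.27769)  len=0.6127
  (v3,v7,v8) [-++] → (1.26249, 0.0977, -0.27769)–(1.26249, 0.0977, -0.335)  len=0.0573
  (v3,v8,v4) [-+-] → (1.26249, 0.0977, -0.335)–(1.84518, 0.0977, -0.524385)  len=0.6127
  (v4,v8,v9) [-++] → (1.84518, 0.0977, -0.524385)–(1.8997, 0.0977, -0.5421)  len=0.0573
  (v4,v9,v0) [-+-] → (1.8997, 0.0977, -0.5421)–(2.27088, 0.0977, -0.0312633)  len=0.6315
  (v0,v9,v5) [-++] → (2.27088, 0.0977, -0.0312633)–(2.29359, 0.0977, 0)  len=0.0386
  (v10,v15,v11) [+-+] → (-2.29359, 0.0977, 0)–(-2.27088, 0.0977, 0.0312633)  len=0.0386
  (v11,v15,v16) [+--] → (-2.27088, 0.0977, 0.0312633)–(-1.8997, 0.0977, 0.5421)  len=0.6315
  (v11,v16,v12) [+-+] → (-1.8997, 0.0977, 0.5421)–(-1.84518, 0.0977, 0.524385)  len=0.0573
  (v12,v16,v17) [+--] → (-1.84518, 0.0977, 0.524385)–(-1.26249, 0.0977, 0.335)  len=0.6127
  (v12,v17,v13) [+-+] → (-1.26249, 0.0977, 0.335)–(-1.26249, 0.0977, 0.27769)  len=0.0573
  (v13,v17,v18) [+--] → (-1.26249, 0.0977, 0.27769)–(-1.26249, 0.0977, -0.335)  len=0.6127
  (v13,v18,v14) [+-+] → (-1.26249, 0.0977, -0.335)–(-1.29925, 0.0977, -0.346944)  len=0.0386
  (v14,v18,v19) [+--] → (-1.29925, 0.0977, -0.346944)–(-1.8997, 0.0977, -0.5421)  len=0.6314
  (v14,v19,v10) [+-+] → (-1.8997, 0.0977, -0.5421)–(-1.9186, 0.0977, -0.516076)  len=0.0322
  (v10,v19,v15) [+--] → (-1.9186, 0.0977, -0.516076)–(-2.29359, 0.0977, 0)  len=0.6379

Chained into 2 loop(s):
  loop 1: 10 segments, perimeter = 3.3502
  loop 2: 10 segments, perimeter = 3.3502
Total perimeter = 6.700


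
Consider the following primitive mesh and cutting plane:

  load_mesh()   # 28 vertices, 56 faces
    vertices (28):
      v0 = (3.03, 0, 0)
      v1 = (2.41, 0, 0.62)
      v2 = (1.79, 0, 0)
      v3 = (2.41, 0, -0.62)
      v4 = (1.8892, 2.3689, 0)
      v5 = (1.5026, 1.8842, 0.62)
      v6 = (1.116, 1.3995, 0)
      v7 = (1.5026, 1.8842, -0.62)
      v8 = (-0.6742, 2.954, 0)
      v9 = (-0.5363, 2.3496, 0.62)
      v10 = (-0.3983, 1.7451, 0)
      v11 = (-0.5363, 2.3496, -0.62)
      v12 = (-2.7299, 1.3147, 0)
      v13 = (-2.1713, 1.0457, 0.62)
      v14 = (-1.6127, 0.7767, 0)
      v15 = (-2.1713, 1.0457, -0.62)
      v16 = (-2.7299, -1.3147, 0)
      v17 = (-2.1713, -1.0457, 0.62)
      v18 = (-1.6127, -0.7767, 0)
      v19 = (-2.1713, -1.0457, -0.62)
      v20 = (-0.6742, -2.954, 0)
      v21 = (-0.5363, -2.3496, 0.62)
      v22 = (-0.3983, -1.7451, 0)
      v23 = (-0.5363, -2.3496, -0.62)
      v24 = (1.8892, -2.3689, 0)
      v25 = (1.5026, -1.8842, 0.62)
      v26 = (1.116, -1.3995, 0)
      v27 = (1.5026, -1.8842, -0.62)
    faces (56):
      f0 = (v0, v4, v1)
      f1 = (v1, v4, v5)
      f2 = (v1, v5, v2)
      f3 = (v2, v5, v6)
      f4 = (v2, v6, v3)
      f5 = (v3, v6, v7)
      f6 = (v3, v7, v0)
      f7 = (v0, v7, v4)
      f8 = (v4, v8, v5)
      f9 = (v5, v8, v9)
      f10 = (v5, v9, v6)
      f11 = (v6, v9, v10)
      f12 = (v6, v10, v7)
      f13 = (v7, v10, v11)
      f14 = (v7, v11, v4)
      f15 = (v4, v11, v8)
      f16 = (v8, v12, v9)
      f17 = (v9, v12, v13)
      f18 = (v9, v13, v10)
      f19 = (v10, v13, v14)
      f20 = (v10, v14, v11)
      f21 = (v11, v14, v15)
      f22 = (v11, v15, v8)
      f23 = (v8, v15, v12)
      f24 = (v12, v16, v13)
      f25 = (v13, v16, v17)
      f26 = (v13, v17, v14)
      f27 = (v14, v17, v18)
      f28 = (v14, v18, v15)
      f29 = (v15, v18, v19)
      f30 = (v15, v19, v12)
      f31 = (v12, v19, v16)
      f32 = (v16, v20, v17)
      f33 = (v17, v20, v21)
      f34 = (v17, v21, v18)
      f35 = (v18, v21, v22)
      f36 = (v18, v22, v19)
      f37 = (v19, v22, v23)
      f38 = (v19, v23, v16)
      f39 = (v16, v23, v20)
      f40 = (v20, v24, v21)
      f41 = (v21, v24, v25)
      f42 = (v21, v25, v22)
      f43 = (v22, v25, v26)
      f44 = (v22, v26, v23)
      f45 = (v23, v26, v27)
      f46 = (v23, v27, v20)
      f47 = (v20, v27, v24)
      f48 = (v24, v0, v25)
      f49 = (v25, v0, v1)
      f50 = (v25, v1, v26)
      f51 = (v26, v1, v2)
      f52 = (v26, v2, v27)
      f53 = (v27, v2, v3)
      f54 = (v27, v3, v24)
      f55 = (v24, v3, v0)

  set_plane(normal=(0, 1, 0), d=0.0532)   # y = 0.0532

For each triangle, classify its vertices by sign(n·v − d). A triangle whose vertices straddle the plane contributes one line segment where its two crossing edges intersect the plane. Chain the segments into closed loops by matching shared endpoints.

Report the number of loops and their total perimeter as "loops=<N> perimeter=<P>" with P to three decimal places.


loops=2 perimeter=6.845

Straddling triangles (16 of 56):
  (v0,v4,v1) [-+-] → (3.00438, 0.0532, 0)–(2.3983, 0.0532, 0.606076)  len=0.8571
  (v1,v4,v5) [-++] → (2.3983, 0.0532, 0.606076)–(2.38438, 0.0532, 0.62)  len=0.0197
  (v1,v5,v2) [-+-] → (2.38438, 0.0532, 0.62)–(1.78189, 0.0532, 0.0175056)  len=0.8521
  (v2,v5,v6) [-++] → (1.78189, 0.0532, 0.0175056)–(1.76438, 0.0532, 0)  len=0.0248
  (v2,v6,v3) [-+-] → (1.76438, 0.0532, 0)–(2.36081, 0.0532, -0.596432)  len=0.8435
  (v3,v6,v7) [-++] → (2.36081, 0.0532, -0.596432)–(2.38438, 0.0532, -0.62)  len=0.0333
  (v3,v7,v0) [-+-] → (2.38438, 0.0532, -0.62)–(2.98687, 0.0532, -0.0175056)  len=0.8521
  (v0,v7,v4) [-++] → (2.98687, 0.0532, -0.0175056)–(3.00438, 0.0532, 0)  len=0.0248
  (v12,v16,v13) [+-+] → (-2.7299, 0.0532, 0)–(-2.40618, 0.0532, 0.359303)  len=0.4836
  (v13,v16,v17) [+--] → (-2.40618, 0.0532, 0.359303)–(-2.1713, 0.0532, 0.62)  len=0.3509
  (v13,v17,v14) [+-+] → (-2.1713, 0.0532, 0.62)–(-1.83447, 0.0532, 0.246142)  len=0.5032
  (v14,v17,v18) [+--] → (-1.83447, 0.0532, 0.246142)–(-1.6127, 0.0532, 0)  len=0.3313
  (v14,v18,v15) [+-+] → (-1.6127, 0.0532, 0)–(-1.86708, 0.0532, -0.282341)  len=0.3800
  (v15,v18,v19) [+--] → (-1.86708, 0.0532, -0.282341)–(-2.1713, 0.0532, -0.62)  len=0.4545
  (v15,v19,v12) [+-+] → (-2.1713, 0.0532, -0.62)–(-2.43136, 0.0532, -0.331355)  len=0.3885
  (v12,v19,v16) [+--] → (-2.43136, 0.0532, -0.331355)–(-2.7299, 0.0532, 0)  len=0.4460

Chained into 2 loop(s):
  loop 1: 8 segments, perimeter = 3.5073
  loop 2: 8 segments, perimeter = 3.3381
Total perimeter = 6.845


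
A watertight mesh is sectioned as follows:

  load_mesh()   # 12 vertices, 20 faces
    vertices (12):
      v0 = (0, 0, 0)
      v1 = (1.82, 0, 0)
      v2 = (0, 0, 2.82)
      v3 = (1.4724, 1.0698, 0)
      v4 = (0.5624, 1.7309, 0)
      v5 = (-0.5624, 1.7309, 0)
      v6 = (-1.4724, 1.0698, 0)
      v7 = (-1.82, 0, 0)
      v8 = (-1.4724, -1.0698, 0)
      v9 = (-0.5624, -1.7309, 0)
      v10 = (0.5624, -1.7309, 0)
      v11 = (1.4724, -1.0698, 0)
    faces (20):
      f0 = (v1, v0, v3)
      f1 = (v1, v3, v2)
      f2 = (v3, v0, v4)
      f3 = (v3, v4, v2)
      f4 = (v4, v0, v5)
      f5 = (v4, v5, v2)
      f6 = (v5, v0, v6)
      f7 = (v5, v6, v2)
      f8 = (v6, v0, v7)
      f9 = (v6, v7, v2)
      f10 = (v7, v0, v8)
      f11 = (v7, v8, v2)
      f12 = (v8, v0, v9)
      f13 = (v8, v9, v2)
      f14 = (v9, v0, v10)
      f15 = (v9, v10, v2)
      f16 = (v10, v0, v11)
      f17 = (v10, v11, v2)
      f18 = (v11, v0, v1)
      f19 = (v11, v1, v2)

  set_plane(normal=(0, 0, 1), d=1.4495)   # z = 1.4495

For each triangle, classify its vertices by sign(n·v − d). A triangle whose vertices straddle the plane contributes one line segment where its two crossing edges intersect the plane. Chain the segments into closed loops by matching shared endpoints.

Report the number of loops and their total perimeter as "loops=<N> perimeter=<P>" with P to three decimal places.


Straddling triangles (10 of 20):
  (v1,v3,v2) [--+] → (0.715576, 0.519915, 1.4495)–(0.884507, 0, 1.4495)  len=0.5467
  (v3,v4,v2) [--+] → (0.273322, 0.841205, 1.4495)–(0.715576, 0.519915, 1.4495)  len=0.5466
  (v4,v5,v2) [--+] → (-0.273322, 0.841205, 1.4495)–(0.273322, 0.841205, 1.4495)  len=0.5466
  (v5,v6,v2) [--+] → (-0.715576, 0.519915, 1.4495)–(-0.273322, 0.841205, 1.4495)  len=0.5466
  (v6,v7,v2) [--+] → (-0.884507, 0, 1.4495)–(-0.715576, 0.519915, 1.4495)  len=0.5467
  (v7,v8,v2) [--+] → (-0.715576, -0.519915, 1.4495)–(-0.884507, 0, 1.4495)  len=0.5467
  (v8,v9,v2) [--+] → (-0.273322, -0.841205, 1.4495)–(-0.715576, -0.519915, 1.4495)  len=0.5466
  (v9,v10,v2) [--+] → (0.273322, -0.841205, 1.4495)–(-0.273322, -0.841205, 1.4495)  len=0.5466
  (v10,v11,v2) [--+] → (0.715576, -0.519915, 1.4495)–(0.273322, -0.841205, 1.4495)  len=0.5466
  (v11,v1,v2) [--+] → (0.884507, 0, 1.4495)–(0.715576, -0.519915, 1.4495)  len=0.5467

Chained into 1 loop(s):
  loop 1: 10 segments, perimeter = 5.4665
Total perimeter = 5.467

loops=1 perimeter=5.467


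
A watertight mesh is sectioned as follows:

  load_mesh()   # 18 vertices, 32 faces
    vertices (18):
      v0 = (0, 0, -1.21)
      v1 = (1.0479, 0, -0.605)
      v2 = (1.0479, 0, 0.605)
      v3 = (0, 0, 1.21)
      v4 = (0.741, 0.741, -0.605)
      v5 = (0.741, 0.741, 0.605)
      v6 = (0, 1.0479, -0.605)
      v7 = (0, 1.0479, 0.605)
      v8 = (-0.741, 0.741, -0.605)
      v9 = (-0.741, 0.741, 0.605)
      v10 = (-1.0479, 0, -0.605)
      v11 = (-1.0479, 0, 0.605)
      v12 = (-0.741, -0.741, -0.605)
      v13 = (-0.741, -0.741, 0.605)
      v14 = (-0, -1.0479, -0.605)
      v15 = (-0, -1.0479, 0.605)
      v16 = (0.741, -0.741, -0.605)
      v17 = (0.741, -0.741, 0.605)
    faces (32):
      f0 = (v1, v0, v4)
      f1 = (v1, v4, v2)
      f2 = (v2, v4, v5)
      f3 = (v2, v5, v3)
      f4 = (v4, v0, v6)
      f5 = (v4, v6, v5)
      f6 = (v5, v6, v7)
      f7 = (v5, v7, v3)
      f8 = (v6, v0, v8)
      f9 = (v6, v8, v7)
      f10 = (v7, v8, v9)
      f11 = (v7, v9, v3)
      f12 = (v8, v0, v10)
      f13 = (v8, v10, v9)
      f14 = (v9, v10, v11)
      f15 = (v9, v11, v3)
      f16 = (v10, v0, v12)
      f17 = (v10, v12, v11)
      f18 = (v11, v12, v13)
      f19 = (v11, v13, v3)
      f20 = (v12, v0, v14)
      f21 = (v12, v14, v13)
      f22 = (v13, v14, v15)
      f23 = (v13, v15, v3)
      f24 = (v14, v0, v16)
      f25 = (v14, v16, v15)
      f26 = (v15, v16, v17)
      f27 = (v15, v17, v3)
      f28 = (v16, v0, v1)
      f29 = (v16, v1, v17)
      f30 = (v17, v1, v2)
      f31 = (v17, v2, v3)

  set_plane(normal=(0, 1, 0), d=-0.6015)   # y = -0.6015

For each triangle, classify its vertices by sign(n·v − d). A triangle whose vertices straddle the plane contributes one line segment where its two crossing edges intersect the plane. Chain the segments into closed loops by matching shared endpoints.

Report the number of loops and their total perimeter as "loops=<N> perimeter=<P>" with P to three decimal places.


Straddling triangles (12 of 32):
  (v10,v0,v12) [++-] → (-0.6015, -0.6015, -0.718897)–(-0.798777, -0.6015, -0.605)  len=0.2278
  (v10,v12,v11) [+-+] → (-0.798777, -0.6015, -0.605)–(-0.798777, -0.6015, -0.377206)  len=0.2278
  (v11,v12,v13) [+--] → (-0.798777, -0.6015, -0.377206)–(-0.798777, -0.6015, 0.605)  len=0.9822
  (v11,v13,v3) [+-+] → (-0.798777, -0.6015, 0.605)–(-0.6015, -0.6015, 0.718897)  len=0.2278
  (v12,v0,v14) [-+-] → (-0.6015, -0.6015, -0.718897)–(0, -0.6015, -0.862727)  len=0.6185
  (v13,v15,v3) [--+] → (0, -0.6015, 0.862727)–(-0.6015, -0.6015, 0.718897)  len=0.6185
  (v14,v0,v16) [-+-] → (0, -0.6015, -0.862727)–(0.6015, -0.6015, -0.718897)  len=0.6185
  (v15,v17,v3) [--+] → (0.6015, -0.6015, 0.718897)–(0, -0.6015, 0.862727)  len=0.6185
  (v16,v0,v1) [-++] → (0.6015, -0.6015, -0.718897)–(0.798777, -0.6015, -0.605)  len=0.2278
  (v16,v1,v17) [-+-] → (0.798777, -0.6015, -0.605)–(0.798777, -0.6015, 0.377206)  len=0.9822
  (v17,v1,v2) [-++] → (0.798777, -0.6015, 0.377206)–(0.798777, -0.6015, 0.605)  len=0.2278
  (v17,v2,v3) [-++] → (0.798777, -0.6015, 0.605)–(0.6015, -0.6015, 0.718897)  len=0.2278

Chained into 1 loop(s):
  loop 1: 12 segments, perimeter = 5.8050
Total perimeter = 5.805

loops=1 perimeter=5.805


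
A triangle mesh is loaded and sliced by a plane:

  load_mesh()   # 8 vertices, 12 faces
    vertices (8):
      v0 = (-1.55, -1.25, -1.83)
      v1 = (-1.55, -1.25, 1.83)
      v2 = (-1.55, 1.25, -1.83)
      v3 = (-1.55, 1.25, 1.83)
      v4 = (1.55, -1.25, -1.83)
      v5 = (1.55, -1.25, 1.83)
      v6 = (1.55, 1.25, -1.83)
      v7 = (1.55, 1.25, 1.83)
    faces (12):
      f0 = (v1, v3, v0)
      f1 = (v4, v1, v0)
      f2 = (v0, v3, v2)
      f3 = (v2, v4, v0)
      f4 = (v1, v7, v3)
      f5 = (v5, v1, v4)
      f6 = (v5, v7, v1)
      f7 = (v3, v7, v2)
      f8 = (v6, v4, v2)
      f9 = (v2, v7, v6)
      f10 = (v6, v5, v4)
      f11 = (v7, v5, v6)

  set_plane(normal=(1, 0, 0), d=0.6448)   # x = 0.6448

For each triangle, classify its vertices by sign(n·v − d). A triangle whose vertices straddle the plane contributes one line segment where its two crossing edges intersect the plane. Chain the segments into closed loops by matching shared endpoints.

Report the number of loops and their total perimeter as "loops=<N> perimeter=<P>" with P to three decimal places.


Straddling triangles (8 of 12):
  (v4,v1,v0) [+--] → (0.6448, -1.25, -0.76128)–(0.6448, -1.25, -1.83)  len=1.0687
  (v2,v4,v0) [-+-] → (0.6448, -0.52, -1.83)–(0.6448, -1.25, -1.83)  len=0.7300
  (v1,v7,v3) [-+-] → (0.6448, 0.52, 1.83)–(0.6448, 1.25, 1.83)  len=0.7300
  (v5,v1,v4) [+-+] → (0.6448, -1.25, 1.83)–(0.6448, -1.25, -0.76128)  len=2.5913
  (v5,v7,v1) [++-] → (0.6448, 0.52, 1.83)–(0.6448, -1.25, 1.83)  len=1.7700
  (v3,v7,v2) [-+-] → (0.6448, 1.25, 1.83)–(0.6448, 1.25, 0.76128)  len=1.0687
  (v6,v4,v2) [++-] → (0.6448, -0.52, -1.83)–(0.6448, 1.25, -1.83)  len=1.7700
  (v2,v7,v6) [-++] → (0.6448, 1.25, 0.76128)–(0.6448, 1.25, -1.83)  len=2.5913

Chained into 1 loop(s):
  loop 1: 8 segments, perimeter = 12.3200
Total perimeter = 12.320

loops=1 perimeter=12.320


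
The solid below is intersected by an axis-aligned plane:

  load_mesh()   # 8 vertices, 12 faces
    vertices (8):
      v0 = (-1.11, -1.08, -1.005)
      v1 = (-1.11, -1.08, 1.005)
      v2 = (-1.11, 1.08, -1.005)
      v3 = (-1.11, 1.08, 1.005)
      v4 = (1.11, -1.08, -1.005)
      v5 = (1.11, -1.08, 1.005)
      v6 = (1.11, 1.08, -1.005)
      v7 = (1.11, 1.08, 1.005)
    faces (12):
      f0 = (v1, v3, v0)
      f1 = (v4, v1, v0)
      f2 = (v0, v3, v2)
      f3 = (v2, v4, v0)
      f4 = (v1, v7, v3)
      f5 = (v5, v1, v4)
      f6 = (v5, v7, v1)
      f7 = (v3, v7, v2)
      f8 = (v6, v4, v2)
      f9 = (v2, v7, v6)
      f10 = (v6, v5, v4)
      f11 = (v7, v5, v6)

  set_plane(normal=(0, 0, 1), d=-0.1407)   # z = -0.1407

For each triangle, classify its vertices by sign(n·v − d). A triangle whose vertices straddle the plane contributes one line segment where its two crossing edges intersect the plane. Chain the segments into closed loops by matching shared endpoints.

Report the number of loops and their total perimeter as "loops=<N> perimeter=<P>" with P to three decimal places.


Straddling triangles (8 of 12):
  (v1,v3,v0) [++-] → (-1.11, -0.1512, -0.1407)–(-1.11, -1.08, -0.1407)  len=0.9288
  (v4,v1,v0) [-+-] → (0.1554, -1.08, -0.1407)–(-1.11, -1.08, -0.1407)  len=1.2654
  (v0,v3,v2) [-+-] → (-1.11, -0.1512, -0.1407)–(-1.11, 1.08, -0.1407)  len=1.2312
  (v5,v1,v4) [++-] → (0.1554, -1.08, -0.1407)–(1.11, -1.08, -0.1407)  len=0.9546
  (v3,v7,v2) [++-] → (-0.1554, 1.08, -0.1407)–(-1.11, 1.08, -0.1407)  len=0.9546
  (v2,v7,v6) [-+-] → (-0.1554, 1.08, -0.1407)–(1.11, 1.08, -0.1407)  len=1.2654
  (v6,v5,v4) [-+-] → (1.11, 0.1512, -0.1407)–(1.11, -1.08, -0.1407)  len=1.2312
  (v7,v5,v6) [++-] → (1.11, 0.1512, -0.1407)–(1.11, 1.08, -0.1407)  len=0.9288

Chained into 1 loop(s):
  loop 1: 8 segments, perimeter = 8.7600
Total perimeter = 8.760

loops=1 perimeter=8.760


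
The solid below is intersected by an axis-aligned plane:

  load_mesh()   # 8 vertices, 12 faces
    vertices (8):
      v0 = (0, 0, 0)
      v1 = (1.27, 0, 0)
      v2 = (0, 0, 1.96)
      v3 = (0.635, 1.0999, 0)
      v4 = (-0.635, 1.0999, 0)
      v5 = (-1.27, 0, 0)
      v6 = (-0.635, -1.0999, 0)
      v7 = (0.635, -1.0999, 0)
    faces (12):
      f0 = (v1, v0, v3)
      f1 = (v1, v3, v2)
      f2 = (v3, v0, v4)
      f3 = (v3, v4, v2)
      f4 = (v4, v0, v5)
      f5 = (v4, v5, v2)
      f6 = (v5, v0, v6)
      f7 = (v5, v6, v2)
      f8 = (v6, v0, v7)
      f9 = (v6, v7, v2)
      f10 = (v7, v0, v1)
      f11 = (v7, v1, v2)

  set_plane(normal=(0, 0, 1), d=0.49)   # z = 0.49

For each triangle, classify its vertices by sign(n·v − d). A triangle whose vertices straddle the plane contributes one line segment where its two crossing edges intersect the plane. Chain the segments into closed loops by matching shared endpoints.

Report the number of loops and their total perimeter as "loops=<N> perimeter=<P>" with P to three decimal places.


loops=1 perimeter=5.715

Straddling triangles (6 of 12):
  (v1,v3,v2) [--+] → (0.47625, 0.824925, 0.49)–(0.9525, 0, 0.49)  len=0.9525
  (v3,v4,v2) [--+] → (-0.47625, 0.824925, 0.49)–(0.47625, 0.824925, 0.49)  len=0.9525
  (v4,v5,v2) [--+] → (-0.9525, 0, 0.49)–(-0.47625, 0.824925, 0.49)  len=0.9525
  (v5,v6,v2) [--+] → (-0.47625, -0.824925, 0.49)–(-0.9525, 0, 0.49)  len=0.9525
  (v6,v7,v2) [--+] → (0.47625, -0.824925, 0.49)–(-0.47625, -0.824925, 0.49)  len=0.9525
  (v7,v1,v2) [--+] → (0.9525, 0, 0.49)–(0.47625, -0.824925, 0.49)  len=0.9525

Chained into 1 loop(s):
  loop 1: 6 segments, perimeter = 5.7151
Total perimeter = 5.715
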